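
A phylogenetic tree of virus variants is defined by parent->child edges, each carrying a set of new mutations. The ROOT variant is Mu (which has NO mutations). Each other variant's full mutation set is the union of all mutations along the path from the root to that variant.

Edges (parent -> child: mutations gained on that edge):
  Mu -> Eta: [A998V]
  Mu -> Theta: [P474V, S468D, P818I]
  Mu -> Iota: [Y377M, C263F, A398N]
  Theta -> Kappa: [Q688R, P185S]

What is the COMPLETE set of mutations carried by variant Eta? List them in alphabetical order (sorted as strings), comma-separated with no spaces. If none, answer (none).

At Mu: gained [] -> total []
At Eta: gained ['A998V'] -> total ['A998V']

Answer: A998V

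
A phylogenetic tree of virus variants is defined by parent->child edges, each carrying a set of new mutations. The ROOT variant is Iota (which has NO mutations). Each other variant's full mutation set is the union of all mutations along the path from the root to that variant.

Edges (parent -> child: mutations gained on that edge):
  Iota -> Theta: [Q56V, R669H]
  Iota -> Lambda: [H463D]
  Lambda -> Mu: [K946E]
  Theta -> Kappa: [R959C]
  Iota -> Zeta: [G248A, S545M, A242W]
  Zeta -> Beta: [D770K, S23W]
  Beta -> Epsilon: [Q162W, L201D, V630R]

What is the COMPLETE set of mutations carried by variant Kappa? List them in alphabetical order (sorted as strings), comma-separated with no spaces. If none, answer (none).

Answer: Q56V,R669H,R959C

Derivation:
At Iota: gained [] -> total []
At Theta: gained ['Q56V', 'R669H'] -> total ['Q56V', 'R669H']
At Kappa: gained ['R959C'] -> total ['Q56V', 'R669H', 'R959C']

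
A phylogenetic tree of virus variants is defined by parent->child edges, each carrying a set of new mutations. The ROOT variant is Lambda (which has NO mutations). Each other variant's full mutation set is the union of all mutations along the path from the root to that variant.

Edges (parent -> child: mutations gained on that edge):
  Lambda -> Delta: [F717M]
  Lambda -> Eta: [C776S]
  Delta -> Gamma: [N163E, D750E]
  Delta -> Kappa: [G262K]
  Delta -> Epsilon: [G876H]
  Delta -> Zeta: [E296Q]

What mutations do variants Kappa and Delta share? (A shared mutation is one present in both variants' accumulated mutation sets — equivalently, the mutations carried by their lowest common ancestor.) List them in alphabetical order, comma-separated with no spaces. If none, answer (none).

Accumulating mutations along path to Kappa:
  At Lambda: gained [] -> total []
  At Delta: gained ['F717M'] -> total ['F717M']
  At Kappa: gained ['G262K'] -> total ['F717M', 'G262K']
Mutations(Kappa) = ['F717M', 'G262K']
Accumulating mutations along path to Delta:
  At Lambda: gained [] -> total []
  At Delta: gained ['F717M'] -> total ['F717M']
Mutations(Delta) = ['F717M']
Intersection: ['F717M', 'G262K'] ∩ ['F717M'] = ['F717M']

Answer: F717M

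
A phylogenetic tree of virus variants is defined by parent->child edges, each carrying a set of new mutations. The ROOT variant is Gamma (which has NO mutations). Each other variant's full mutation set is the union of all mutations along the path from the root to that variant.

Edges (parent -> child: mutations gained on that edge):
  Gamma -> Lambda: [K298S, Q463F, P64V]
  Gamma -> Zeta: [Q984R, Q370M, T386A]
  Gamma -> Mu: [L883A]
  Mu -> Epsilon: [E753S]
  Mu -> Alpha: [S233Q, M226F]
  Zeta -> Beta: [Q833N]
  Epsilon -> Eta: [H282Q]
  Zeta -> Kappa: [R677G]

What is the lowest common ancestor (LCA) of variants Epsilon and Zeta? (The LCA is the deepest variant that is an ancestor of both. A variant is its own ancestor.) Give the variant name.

Path from root to Epsilon: Gamma -> Mu -> Epsilon
  ancestors of Epsilon: {Gamma, Mu, Epsilon}
Path from root to Zeta: Gamma -> Zeta
  ancestors of Zeta: {Gamma, Zeta}
Common ancestors: {Gamma}
Walk up from Zeta: Zeta (not in ancestors of Epsilon), Gamma (in ancestors of Epsilon)
Deepest common ancestor (LCA) = Gamma

Answer: Gamma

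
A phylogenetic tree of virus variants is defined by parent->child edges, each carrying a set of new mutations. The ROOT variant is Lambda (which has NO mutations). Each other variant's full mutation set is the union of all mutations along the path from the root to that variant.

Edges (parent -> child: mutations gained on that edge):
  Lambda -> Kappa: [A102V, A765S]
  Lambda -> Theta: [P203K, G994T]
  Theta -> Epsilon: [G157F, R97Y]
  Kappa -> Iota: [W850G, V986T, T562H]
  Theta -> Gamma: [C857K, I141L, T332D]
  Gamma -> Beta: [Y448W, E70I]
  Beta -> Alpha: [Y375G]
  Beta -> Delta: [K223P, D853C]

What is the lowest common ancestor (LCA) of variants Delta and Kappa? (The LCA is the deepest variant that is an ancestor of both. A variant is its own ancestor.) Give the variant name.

Answer: Lambda

Derivation:
Path from root to Delta: Lambda -> Theta -> Gamma -> Beta -> Delta
  ancestors of Delta: {Lambda, Theta, Gamma, Beta, Delta}
Path from root to Kappa: Lambda -> Kappa
  ancestors of Kappa: {Lambda, Kappa}
Common ancestors: {Lambda}
Walk up from Kappa: Kappa (not in ancestors of Delta), Lambda (in ancestors of Delta)
Deepest common ancestor (LCA) = Lambda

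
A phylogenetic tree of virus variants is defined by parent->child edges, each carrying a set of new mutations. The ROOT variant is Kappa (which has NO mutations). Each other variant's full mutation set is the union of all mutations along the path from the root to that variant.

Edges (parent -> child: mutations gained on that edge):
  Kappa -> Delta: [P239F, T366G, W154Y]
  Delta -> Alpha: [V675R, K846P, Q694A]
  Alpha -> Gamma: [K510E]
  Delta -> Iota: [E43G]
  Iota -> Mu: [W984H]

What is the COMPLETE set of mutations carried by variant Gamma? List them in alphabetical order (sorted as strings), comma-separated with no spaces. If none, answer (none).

At Kappa: gained [] -> total []
At Delta: gained ['P239F', 'T366G', 'W154Y'] -> total ['P239F', 'T366G', 'W154Y']
At Alpha: gained ['V675R', 'K846P', 'Q694A'] -> total ['K846P', 'P239F', 'Q694A', 'T366G', 'V675R', 'W154Y']
At Gamma: gained ['K510E'] -> total ['K510E', 'K846P', 'P239F', 'Q694A', 'T366G', 'V675R', 'W154Y']

Answer: K510E,K846P,P239F,Q694A,T366G,V675R,W154Y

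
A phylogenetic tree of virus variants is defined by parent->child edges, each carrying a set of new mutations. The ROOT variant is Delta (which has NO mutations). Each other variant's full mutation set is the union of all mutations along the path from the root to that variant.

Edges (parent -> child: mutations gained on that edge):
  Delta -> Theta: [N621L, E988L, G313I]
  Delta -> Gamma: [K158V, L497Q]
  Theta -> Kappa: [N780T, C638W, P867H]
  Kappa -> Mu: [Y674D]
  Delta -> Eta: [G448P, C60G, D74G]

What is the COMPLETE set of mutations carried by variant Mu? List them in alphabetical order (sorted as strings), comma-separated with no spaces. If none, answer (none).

Answer: C638W,E988L,G313I,N621L,N780T,P867H,Y674D

Derivation:
At Delta: gained [] -> total []
At Theta: gained ['N621L', 'E988L', 'G313I'] -> total ['E988L', 'G313I', 'N621L']
At Kappa: gained ['N780T', 'C638W', 'P867H'] -> total ['C638W', 'E988L', 'G313I', 'N621L', 'N780T', 'P867H']
At Mu: gained ['Y674D'] -> total ['C638W', 'E988L', 'G313I', 'N621L', 'N780T', 'P867H', 'Y674D']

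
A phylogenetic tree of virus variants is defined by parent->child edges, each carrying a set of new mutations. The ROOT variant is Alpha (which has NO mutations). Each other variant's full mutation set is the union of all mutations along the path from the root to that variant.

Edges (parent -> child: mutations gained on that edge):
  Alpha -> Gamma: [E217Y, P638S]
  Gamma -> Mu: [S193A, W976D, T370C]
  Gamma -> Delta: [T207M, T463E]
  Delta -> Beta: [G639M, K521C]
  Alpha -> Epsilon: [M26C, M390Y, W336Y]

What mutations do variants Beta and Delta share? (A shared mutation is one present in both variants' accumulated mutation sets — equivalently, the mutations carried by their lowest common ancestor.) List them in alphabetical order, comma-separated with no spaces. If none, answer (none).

Answer: E217Y,P638S,T207M,T463E

Derivation:
Accumulating mutations along path to Beta:
  At Alpha: gained [] -> total []
  At Gamma: gained ['E217Y', 'P638S'] -> total ['E217Y', 'P638S']
  At Delta: gained ['T207M', 'T463E'] -> total ['E217Y', 'P638S', 'T207M', 'T463E']
  At Beta: gained ['G639M', 'K521C'] -> total ['E217Y', 'G639M', 'K521C', 'P638S', 'T207M', 'T463E']
Mutations(Beta) = ['E217Y', 'G639M', 'K521C', 'P638S', 'T207M', 'T463E']
Accumulating mutations along path to Delta:
  At Alpha: gained [] -> total []
  At Gamma: gained ['E217Y', 'P638S'] -> total ['E217Y', 'P638S']
  At Delta: gained ['T207M', 'T463E'] -> total ['E217Y', 'P638S', 'T207M', 'T463E']
Mutations(Delta) = ['E217Y', 'P638S', 'T207M', 'T463E']
Intersection: ['E217Y', 'G639M', 'K521C', 'P638S', 'T207M', 'T463E'] ∩ ['E217Y', 'P638S', 'T207M', 'T463E'] = ['E217Y', 'P638S', 'T207M', 'T463E']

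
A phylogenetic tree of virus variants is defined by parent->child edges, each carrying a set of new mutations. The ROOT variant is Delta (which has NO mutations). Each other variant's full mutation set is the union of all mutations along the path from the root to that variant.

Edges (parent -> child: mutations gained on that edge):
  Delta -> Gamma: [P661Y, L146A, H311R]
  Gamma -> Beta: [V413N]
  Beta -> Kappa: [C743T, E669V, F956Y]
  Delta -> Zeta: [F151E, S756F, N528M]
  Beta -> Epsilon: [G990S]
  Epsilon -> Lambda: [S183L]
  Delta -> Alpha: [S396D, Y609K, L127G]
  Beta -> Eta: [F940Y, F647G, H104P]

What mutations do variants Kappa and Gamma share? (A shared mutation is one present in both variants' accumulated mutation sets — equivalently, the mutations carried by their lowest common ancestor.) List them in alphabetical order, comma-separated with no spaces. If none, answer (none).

Accumulating mutations along path to Kappa:
  At Delta: gained [] -> total []
  At Gamma: gained ['P661Y', 'L146A', 'H311R'] -> total ['H311R', 'L146A', 'P661Y']
  At Beta: gained ['V413N'] -> total ['H311R', 'L146A', 'P661Y', 'V413N']
  At Kappa: gained ['C743T', 'E669V', 'F956Y'] -> total ['C743T', 'E669V', 'F956Y', 'H311R', 'L146A', 'P661Y', 'V413N']
Mutations(Kappa) = ['C743T', 'E669V', 'F956Y', 'H311R', 'L146A', 'P661Y', 'V413N']
Accumulating mutations along path to Gamma:
  At Delta: gained [] -> total []
  At Gamma: gained ['P661Y', 'L146A', 'H311R'] -> total ['H311R', 'L146A', 'P661Y']
Mutations(Gamma) = ['H311R', 'L146A', 'P661Y']
Intersection: ['C743T', 'E669V', 'F956Y', 'H311R', 'L146A', 'P661Y', 'V413N'] ∩ ['H311R', 'L146A', 'P661Y'] = ['H311R', 'L146A', 'P661Y']

Answer: H311R,L146A,P661Y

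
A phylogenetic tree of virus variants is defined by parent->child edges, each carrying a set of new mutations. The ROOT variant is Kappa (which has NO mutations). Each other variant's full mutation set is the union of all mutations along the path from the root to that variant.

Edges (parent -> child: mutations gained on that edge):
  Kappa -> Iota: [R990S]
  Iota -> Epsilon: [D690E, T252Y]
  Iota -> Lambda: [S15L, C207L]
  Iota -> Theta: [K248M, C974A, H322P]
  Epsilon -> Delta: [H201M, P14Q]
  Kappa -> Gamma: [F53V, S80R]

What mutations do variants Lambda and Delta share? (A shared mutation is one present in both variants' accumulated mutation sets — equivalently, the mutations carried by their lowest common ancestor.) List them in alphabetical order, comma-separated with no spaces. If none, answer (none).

Accumulating mutations along path to Lambda:
  At Kappa: gained [] -> total []
  At Iota: gained ['R990S'] -> total ['R990S']
  At Lambda: gained ['S15L', 'C207L'] -> total ['C207L', 'R990S', 'S15L']
Mutations(Lambda) = ['C207L', 'R990S', 'S15L']
Accumulating mutations along path to Delta:
  At Kappa: gained [] -> total []
  At Iota: gained ['R990S'] -> total ['R990S']
  At Epsilon: gained ['D690E', 'T252Y'] -> total ['D690E', 'R990S', 'T252Y']
  At Delta: gained ['H201M', 'P14Q'] -> total ['D690E', 'H201M', 'P14Q', 'R990S', 'T252Y']
Mutations(Delta) = ['D690E', 'H201M', 'P14Q', 'R990S', 'T252Y']
Intersection: ['C207L', 'R990S', 'S15L'] ∩ ['D690E', 'H201M', 'P14Q', 'R990S', 'T252Y'] = ['R990S']

Answer: R990S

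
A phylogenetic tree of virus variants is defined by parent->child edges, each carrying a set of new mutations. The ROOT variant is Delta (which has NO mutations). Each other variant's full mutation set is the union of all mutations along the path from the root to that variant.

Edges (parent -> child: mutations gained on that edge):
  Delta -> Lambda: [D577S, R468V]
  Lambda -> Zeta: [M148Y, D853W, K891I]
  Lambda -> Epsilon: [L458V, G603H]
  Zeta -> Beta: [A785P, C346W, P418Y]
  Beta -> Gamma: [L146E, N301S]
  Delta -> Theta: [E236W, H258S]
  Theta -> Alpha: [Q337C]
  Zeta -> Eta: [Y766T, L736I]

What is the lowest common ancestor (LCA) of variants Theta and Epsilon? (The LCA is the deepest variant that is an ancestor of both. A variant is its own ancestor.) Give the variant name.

Answer: Delta

Derivation:
Path from root to Theta: Delta -> Theta
  ancestors of Theta: {Delta, Theta}
Path from root to Epsilon: Delta -> Lambda -> Epsilon
  ancestors of Epsilon: {Delta, Lambda, Epsilon}
Common ancestors: {Delta}
Walk up from Epsilon: Epsilon (not in ancestors of Theta), Lambda (not in ancestors of Theta), Delta (in ancestors of Theta)
Deepest common ancestor (LCA) = Delta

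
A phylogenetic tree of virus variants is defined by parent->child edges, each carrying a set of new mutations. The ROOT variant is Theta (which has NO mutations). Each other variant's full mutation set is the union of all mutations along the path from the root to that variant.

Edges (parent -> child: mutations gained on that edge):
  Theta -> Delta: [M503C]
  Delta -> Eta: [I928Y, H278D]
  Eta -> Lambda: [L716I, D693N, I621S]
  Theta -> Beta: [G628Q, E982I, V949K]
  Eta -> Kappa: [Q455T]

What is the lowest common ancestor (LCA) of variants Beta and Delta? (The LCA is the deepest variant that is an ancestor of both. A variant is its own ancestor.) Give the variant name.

Answer: Theta

Derivation:
Path from root to Beta: Theta -> Beta
  ancestors of Beta: {Theta, Beta}
Path from root to Delta: Theta -> Delta
  ancestors of Delta: {Theta, Delta}
Common ancestors: {Theta}
Walk up from Delta: Delta (not in ancestors of Beta), Theta (in ancestors of Beta)
Deepest common ancestor (LCA) = Theta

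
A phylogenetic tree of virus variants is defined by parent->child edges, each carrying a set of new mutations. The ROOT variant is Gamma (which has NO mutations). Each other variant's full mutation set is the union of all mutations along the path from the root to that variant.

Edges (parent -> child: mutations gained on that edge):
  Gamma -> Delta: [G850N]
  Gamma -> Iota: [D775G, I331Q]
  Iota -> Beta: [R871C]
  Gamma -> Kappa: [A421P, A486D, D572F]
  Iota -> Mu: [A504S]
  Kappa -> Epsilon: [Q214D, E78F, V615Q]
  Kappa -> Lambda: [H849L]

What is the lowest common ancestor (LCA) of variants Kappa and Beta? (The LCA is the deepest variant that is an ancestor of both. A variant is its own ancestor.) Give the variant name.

Path from root to Kappa: Gamma -> Kappa
  ancestors of Kappa: {Gamma, Kappa}
Path from root to Beta: Gamma -> Iota -> Beta
  ancestors of Beta: {Gamma, Iota, Beta}
Common ancestors: {Gamma}
Walk up from Beta: Beta (not in ancestors of Kappa), Iota (not in ancestors of Kappa), Gamma (in ancestors of Kappa)
Deepest common ancestor (LCA) = Gamma

Answer: Gamma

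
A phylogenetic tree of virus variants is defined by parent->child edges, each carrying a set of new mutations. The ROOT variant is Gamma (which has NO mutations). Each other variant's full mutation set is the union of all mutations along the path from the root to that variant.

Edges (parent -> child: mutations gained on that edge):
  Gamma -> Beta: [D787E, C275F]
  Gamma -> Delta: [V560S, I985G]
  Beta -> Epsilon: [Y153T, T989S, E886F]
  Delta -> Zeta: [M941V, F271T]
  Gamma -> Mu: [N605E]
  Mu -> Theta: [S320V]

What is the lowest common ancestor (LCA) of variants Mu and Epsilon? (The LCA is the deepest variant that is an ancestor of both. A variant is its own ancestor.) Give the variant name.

Answer: Gamma

Derivation:
Path from root to Mu: Gamma -> Mu
  ancestors of Mu: {Gamma, Mu}
Path from root to Epsilon: Gamma -> Beta -> Epsilon
  ancestors of Epsilon: {Gamma, Beta, Epsilon}
Common ancestors: {Gamma}
Walk up from Epsilon: Epsilon (not in ancestors of Mu), Beta (not in ancestors of Mu), Gamma (in ancestors of Mu)
Deepest common ancestor (LCA) = Gamma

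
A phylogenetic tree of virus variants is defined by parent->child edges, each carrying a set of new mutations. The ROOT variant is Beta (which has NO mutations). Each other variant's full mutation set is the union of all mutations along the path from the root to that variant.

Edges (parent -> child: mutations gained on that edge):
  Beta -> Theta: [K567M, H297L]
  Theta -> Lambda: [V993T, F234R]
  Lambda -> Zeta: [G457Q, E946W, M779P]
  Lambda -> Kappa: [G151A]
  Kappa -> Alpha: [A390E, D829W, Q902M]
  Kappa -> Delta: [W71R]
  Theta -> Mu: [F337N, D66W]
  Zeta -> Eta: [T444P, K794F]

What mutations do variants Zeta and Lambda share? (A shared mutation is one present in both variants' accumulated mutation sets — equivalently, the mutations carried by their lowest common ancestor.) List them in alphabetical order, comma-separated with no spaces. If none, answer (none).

Accumulating mutations along path to Zeta:
  At Beta: gained [] -> total []
  At Theta: gained ['K567M', 'H297L'] -> total ['H297L', 'K567M']
  At Lambda: gained ['V993T', 'F234R'] -> total ['F234R', 'H297L', 'K567M', 'V993T']
  At Zeta: gained ['G457Q', 'E946W', 'M779P'] -> total ['E946W', 'F234R', 'G457Q', 'H297L', 'K567M', 'M779P', 'V993T']
Mutations(Zeta) = ['E946W', 'F234R', 'G457Q', 'H297L', 'K567M', 'M779P', 'V993T']
Accumulating mutations along path to Lambda:
  At Beta: gained [] -> total []
  At Theta: gained ['K567M', 'H297L'] -> total ['H297L', 'K567M']
  At Lambda: gained ['V993T', 'F234R'] -> total ['F234R', 'H297L', 'K567M', 'V993T']
Mutations(Lambda) = ['F234R', 'H297L', 'K567M', 'V993T']
Intersection: ['E946W', 'F234R', 'G457Q', 'H297L', 'K567M', 'M779P', 'V993T'] ∩ ['F234R', 'H297L', 'K567M', 'V993T'] = ['F234R', 'H297L', 'K567M', 'V993T']

Answer: F234R,H297L,K567M,V993T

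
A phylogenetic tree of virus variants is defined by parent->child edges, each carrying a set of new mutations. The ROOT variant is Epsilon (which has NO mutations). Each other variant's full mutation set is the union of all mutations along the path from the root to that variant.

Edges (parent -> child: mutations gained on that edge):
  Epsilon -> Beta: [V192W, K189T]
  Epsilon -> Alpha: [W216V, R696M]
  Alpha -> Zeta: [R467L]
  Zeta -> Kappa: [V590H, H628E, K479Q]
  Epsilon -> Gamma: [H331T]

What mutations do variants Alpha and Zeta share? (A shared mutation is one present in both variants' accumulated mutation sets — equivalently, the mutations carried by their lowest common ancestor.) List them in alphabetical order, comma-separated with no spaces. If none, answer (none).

Answer: R696M,W216V

Derivation:
Accumulating mutations along path to Alpha:
  At Epsilon: gained [] -> total []
  At Alpha: gained ['W216V', 'R696M'] -> total ['R696M', 'W216V']
Mutations(Alpha) = ['R696M', 'W216V']
Accumulating mutations along path to Zeta:
  At Epsilon: gained [] -> total []
  At Alpha: gained ['W216V', 'R696M'] -> total ['R696M', 'W216V']
  At Zeta: gained ['R467L'] -> total ['R467L', 'R696M', 'W216V']
Mutations(Zeta) = ['R467L', 'R696M', 'W216V']
Intersection: ['R696M', 'W216V'] ∩ ['R467L', 'R696M', 'W216V'] = ['R696M', 'W216V']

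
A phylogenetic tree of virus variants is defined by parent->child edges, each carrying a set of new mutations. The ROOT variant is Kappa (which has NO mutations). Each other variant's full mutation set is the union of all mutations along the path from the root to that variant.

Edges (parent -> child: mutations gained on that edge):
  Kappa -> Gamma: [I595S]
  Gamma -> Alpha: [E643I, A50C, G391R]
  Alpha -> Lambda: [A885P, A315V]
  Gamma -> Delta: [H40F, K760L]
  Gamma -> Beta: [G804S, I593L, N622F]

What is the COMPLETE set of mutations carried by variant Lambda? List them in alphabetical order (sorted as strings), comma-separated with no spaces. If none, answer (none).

At Kappa: gained [] -> total []
At Gamma: gained ['I595S'] -> total ['I595S']
At Alpha: gained ['E643I', 'A50C', 'G391R'] -> total ['A50C', 'E643I', 'G391R', 'I595S']
At Lambda: gained ['A885P', 'A315V'] -> total ['A315V', 'A50C', 'A885P', 'E643I', 'G391R', 'I595S']

Answer: A315V,A50C,A885P,E643I,G391R,I595S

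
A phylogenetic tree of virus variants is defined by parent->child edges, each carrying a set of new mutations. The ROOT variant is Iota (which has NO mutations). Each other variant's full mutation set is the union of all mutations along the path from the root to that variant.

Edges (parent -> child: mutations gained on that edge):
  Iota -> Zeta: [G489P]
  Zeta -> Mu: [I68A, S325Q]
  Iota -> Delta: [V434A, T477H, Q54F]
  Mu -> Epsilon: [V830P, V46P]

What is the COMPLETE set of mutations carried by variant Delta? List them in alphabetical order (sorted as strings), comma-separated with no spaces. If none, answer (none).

Answer: Q54F,T477H,V434A

Derivation:
At Iota: gained [] -> total []
At Delta: gained ['V434A', 'T477H', 'Q54F'] -> total ['Q54F', 'T477H', 'V434A']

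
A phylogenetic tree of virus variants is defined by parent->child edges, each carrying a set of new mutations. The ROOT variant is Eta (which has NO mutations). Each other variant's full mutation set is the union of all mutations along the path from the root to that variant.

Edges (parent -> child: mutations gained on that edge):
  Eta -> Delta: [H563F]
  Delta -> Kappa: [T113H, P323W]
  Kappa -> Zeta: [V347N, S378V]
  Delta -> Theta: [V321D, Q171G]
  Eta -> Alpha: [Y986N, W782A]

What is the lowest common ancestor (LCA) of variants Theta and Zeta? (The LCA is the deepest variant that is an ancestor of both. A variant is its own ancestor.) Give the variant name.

Path from root to Theta: Eta -> Delta -> Theta
  ancestors of Theta: {Eta, Delta, Theta}
Path from root to Zeta: Eta -> Delta -> Kappa -> Zeta
  ancestors of Zeta: {Eta, Delta, Kappa, Zeta}
Common ancestors: {Eta, Delta}
Walk up from Zeta: Zeta (not in ancestors of Theta), Kappa (not in ancestors of Theta), Delta (in ancestors of Theta), Eta (in ancestors of Theta)
Deepest common ancestor (LCA) = Delta

Answer: Delta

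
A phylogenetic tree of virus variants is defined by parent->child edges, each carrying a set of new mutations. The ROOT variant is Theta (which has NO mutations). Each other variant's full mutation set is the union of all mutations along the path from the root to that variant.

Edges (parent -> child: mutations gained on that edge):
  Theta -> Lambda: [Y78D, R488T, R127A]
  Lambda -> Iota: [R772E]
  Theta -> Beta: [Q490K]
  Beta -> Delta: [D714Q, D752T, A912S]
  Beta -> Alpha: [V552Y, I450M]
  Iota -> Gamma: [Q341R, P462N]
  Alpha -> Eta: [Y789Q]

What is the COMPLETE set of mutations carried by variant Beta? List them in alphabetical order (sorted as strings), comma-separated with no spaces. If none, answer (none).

Answer: Q490K

Derivation:
At Theta: gained [] -> total []
At Beta: gained ['Q490K'] -> total ['Q490K']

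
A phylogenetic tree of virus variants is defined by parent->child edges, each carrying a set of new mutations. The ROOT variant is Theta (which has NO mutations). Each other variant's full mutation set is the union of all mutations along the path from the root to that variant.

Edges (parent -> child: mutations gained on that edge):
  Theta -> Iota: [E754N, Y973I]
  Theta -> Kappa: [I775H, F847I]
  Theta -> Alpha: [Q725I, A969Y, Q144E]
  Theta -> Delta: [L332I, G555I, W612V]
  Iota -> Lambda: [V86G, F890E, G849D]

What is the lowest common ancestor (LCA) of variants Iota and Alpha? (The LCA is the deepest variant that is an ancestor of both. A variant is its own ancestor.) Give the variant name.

Path from root to Iota: Theta -> Iota
  ancestors of Iota: {Theta, Iota}
Path from root to Alpha: Theta -> Alpha
  ancestors of Alpha: {Theta, Alpha}
Common ancestors: {Theta}
Walk up from Alpha: Alpha (not in ancestors of Iota), Theta (in ancestors of Iota)
Deepest common ancestor (LCA) = Theta

Answer: Theta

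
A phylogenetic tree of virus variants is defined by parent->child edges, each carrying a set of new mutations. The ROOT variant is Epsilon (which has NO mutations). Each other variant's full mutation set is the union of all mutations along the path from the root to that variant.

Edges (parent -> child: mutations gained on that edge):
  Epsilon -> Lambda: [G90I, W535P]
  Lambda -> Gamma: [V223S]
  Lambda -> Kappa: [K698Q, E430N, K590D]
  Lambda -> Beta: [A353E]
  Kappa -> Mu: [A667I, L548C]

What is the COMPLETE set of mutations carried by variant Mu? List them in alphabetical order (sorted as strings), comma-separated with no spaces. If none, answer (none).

At Epsilon: gained [] -> total []
At Lambda: gained ['G90I', 'W535P'] -> total ['G90I', 'W535P']
At Kappa: gained ['K698Q', 'E430N', 'K590D'] -> total ['E430N', 'G90I', 'K590D', 'K698Q', 'W535P']
At Mu: gained ['A667I', 'L548C'] -> total ['A667I', 'E430N', 'G90I', 'K590D', 'K698Q', 'L548C', 'W535P']

Answer: A667I,E430N,G90I,K590D,K698Q,L548C,W535P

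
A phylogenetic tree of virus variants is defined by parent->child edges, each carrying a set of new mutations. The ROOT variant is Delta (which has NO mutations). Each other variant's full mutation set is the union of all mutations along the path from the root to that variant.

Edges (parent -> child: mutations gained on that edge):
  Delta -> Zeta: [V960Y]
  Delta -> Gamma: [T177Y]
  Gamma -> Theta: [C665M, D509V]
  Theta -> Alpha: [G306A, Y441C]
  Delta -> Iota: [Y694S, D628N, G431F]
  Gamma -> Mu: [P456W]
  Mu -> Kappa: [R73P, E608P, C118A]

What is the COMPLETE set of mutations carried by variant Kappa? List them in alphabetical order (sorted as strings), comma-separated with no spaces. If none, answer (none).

Answer: C118A,E608P,P456W,R73P,T177Y

Derivation:
At Delta: gained [] -> total []
At Gamma: gained ['T177Y'] -> total ['T177Y']
At Mu: gained ['P456W'] -> total ['P456W', 'T177Y']
At Kappa: gained ['R73P', 'E608P', 'C118A'] -> total ['C118A', 'E608P', 'P456W', 'R73P', 'T177Y']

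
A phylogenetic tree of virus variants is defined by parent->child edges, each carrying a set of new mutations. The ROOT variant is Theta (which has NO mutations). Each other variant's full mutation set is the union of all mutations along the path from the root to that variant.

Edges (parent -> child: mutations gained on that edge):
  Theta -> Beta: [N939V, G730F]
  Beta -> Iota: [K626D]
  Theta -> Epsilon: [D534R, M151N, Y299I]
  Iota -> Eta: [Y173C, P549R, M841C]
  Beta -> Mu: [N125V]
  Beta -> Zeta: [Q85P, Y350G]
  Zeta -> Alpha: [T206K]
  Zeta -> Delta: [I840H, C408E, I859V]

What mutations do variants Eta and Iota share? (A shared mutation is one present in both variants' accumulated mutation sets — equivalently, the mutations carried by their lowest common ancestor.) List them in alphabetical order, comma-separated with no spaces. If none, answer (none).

Answer: G730F,K626D,N939V

Derivation:
Accumulating mutations along path to Eta:
  At Theta: gained [] -> total []
  At Beta: gained ['N939V', 'G730F'] -> total ['G730F', 'N939V']
  At Iota: gained ['K626D'] -> total ['G730F', 'K626D', 'N939V']
  At Eta: gained ['Y173C', 'P549R', 'M841C'] -> total ['G730F', 'K626D', 'M841C', 'N939V', 'P549R', 'Y173C']
Mutations(Eta) = ['G730F', 'K626D', 'M841C', 'N939V', 'P549R', 'Y173C']
Accumulating mutations along path to Iota:
  At Theta: gained [] -> total []
  At Beta: gained ['N939V', 'G730F'] -> total ['G730F', 'N939V']
  At Iota: gained ['K626D'] -> total ['G730F', 'K626D', 'N939V']
Mutations(Iota) = ['G730F', 'K626D', 'N939V']
Intersection: ['G730F', 'K626D', 'M841C', 'N939V', 'P549R', 'Y173C'] ∩ ['G730F', 'K626D', 'N939V'] = ['G730F', 'K626D', 'N939V']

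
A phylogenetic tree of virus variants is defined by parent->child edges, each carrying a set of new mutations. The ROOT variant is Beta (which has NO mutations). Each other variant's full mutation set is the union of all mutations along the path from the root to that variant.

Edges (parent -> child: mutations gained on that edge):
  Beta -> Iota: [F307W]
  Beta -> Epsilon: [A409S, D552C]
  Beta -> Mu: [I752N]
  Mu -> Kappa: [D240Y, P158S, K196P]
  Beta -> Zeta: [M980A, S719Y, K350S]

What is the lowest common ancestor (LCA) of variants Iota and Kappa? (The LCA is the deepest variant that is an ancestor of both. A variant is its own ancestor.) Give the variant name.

Answer: Beta

Derivation:
Path from root to Iota: Beta -> Iota
  ancestors of Iota: {Beta, Iota}
Path from root to Kappa: Beta -> Mu -> Kappa
  ancestors of Kappa: {Beta, Mu, Kappa}
Common ancestors: {Beta}
Walk up from Kappa: Kappa (not in ancestors of Iota), Mu (not in ancestors of Iota), Beta (in ancestors of Iota)
Deepest common ancestor (LCA) = Beta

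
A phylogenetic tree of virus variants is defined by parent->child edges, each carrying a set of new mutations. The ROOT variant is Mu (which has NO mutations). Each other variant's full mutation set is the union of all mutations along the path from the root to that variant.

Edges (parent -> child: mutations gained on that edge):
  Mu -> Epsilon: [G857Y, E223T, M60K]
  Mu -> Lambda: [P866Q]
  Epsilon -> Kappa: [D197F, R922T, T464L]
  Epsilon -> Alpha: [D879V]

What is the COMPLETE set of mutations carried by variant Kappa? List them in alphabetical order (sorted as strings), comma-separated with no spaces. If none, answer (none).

At Mu: gained [] -> total []
At Epsilon: gained ['G857Y', 'E223T', 'M60K'] -> total ['E223T', 'G857Y', 'M60K']
At Kappa: gained ['D197F', 'R922T', 'T464L'] -> total ['D197F', 'E223T', 'G857Y', 'M60K', 'R922T', 'T464L']

Answer: D197F,E223T,G857Y,M60K,R922T,T464L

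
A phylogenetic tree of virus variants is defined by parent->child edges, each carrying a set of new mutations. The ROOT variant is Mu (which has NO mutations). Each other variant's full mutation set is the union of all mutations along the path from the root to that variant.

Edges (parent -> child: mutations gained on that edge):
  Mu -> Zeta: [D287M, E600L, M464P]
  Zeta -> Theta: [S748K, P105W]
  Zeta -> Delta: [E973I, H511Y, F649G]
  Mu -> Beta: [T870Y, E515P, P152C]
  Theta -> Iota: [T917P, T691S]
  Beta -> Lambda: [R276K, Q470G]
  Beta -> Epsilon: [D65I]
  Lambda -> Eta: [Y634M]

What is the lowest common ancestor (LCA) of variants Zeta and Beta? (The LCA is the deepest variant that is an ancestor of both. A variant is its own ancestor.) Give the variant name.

Path from root to Zeta: Mu -> Zeta
  ancestors of Zeta: {Mu, Zeta}
Path from root to Beta: Mu -> Beta
  ancestors of Beta: {Mu, Beta}
Common ancestors: {Mu}
Walk up from Beta: Beta (not in ancestors of Zeta), Mu (in ancestors of Zeta)
Deepest common ancestor (LCA) = Mu

Answer: Mu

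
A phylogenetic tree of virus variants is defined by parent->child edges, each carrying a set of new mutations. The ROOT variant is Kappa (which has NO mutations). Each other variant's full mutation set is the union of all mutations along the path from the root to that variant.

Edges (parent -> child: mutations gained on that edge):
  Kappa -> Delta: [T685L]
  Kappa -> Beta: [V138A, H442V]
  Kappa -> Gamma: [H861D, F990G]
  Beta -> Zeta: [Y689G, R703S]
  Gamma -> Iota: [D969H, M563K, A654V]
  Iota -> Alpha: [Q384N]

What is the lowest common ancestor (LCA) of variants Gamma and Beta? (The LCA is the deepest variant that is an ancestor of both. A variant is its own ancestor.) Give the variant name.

Answer: Kappa

Derivation:
Path from root to Gamma: Kappa -> Gamma
  ancestors of Gamma: {Kappa, Gamma}
Path from root to Beta: Kappa -> Beta
  ancestors of Beta: {Kappa, Beta}
Common ancestors: {Kappa}
Walk up from Beta: Beta (not in ancestors of Gamma), Kappa (in ancestors of Gamma)
Deepest common ancestor (LCA) = Kappa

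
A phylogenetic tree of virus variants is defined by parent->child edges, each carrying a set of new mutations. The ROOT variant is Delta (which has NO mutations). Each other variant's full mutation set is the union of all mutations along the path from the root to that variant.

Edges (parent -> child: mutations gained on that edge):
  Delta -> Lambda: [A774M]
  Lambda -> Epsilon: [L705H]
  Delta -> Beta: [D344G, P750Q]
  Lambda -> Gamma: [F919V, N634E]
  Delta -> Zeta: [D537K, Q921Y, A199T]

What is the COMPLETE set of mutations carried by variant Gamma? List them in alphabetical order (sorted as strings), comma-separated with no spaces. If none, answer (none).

Answer: A774M,F919V,N634E

Derivation:
At Delta: gained [] -> total []
At Lambda: gained ['A774M'] -> total ['A774M']
At Gamma: gained ['F919V', 'N634E'] -> total ['A774M', 'F919V', 'N634E']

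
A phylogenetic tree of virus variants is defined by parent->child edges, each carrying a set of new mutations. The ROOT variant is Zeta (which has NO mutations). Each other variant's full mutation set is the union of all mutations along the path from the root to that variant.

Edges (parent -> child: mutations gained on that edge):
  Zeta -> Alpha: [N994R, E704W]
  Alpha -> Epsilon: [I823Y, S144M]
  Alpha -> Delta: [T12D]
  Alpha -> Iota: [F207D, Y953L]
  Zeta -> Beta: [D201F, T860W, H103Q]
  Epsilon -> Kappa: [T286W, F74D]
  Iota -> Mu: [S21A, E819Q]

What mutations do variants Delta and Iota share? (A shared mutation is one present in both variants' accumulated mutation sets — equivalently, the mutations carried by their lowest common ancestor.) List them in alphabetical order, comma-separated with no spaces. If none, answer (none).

Accumulating mutations along path to Delta:
  At Zeta: gained [] -> total []
  At Alpha: gained ['N994R', 'E704W'] -> total ['E704W', 'N994R']
  At Delta: gained ['T12D'] -> total ['E704W', 'N994R', 'T12D']
Mutations(Delta) = ['E704W', 'N994R', 'T12D']
Accumulating mutations along path to Iota:
  At Zeta: gained [] -> total []
  At Alpha: gained ['N994R', 'E704W'] -> total ['E704W', 'N994R']
  At Iota: gained ['F207D', 'Y953L'] -> total ['E704W', 'F207D', 'N994R', 'Y953L']
Mutations(Iota) = ['E704W', 'F207D', 'N994R', 'Y953L']
Intersection: ['E704W', 'N994R', 'T12D'] ∩ ['E704W', 'F207D', 'N994R', 'Y953L'] = ['E704W', 'N994R']

Answer: E704W,N994R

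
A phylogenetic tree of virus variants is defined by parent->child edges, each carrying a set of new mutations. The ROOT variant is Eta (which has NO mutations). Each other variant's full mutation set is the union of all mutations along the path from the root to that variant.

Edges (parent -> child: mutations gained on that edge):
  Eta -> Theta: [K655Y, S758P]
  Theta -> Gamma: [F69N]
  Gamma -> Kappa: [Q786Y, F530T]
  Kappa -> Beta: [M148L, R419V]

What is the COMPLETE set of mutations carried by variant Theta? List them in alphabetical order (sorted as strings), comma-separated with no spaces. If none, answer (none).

At Eta: gained [] -> total []
At Theta: gained ['K655Y', 'S758P'] -> total ['K655Y', 'S758P']

Answer: K655Y,S758P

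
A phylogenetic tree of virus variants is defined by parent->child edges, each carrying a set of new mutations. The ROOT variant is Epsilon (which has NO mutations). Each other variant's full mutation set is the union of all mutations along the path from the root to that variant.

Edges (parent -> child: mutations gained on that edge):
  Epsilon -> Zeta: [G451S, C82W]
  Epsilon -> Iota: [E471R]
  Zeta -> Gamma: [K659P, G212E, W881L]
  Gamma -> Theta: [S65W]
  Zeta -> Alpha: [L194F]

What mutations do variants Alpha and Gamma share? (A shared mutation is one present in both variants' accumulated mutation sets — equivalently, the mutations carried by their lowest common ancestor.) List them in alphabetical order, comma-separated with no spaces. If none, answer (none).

Answer: C82W,G451S

Derivation:
Accumulating mutations along path to Alpha:
  At Epsilon: gained [] -> total []
  At Zeta: gained ['G451S', 'C82W'] -> total ['C82W', 'G451S']
  At Alpha: gained ['L194F'] -> total ['C82W', 'G451S', 'L194F']
Mutations(Alpha) = ['C82W', 'G451S', 'L194F']
Accumulating mutations along path to Gamma:
  At Epsilon: gained [] -> total []
  At Zeta: gained ['G451S', 'C82W'] -> total ['C82W', 'G451S']
  At Gamma: gained ['K659P', 'G212E', 'W881L'] -> total ['C82W', 'G212E', 'G451S', 'K659P', 'W881L']
Mutations(Gamma) = ['C82W', 'G212E', 'G451S', 'K659P', 'W881L']
Intersection: ['C82W', 'G451S', 'L194F'] ∩ ['C82W', 'G212E', 'G451S', 'K659P', 'W881L'] = ['C82W', 'G451S']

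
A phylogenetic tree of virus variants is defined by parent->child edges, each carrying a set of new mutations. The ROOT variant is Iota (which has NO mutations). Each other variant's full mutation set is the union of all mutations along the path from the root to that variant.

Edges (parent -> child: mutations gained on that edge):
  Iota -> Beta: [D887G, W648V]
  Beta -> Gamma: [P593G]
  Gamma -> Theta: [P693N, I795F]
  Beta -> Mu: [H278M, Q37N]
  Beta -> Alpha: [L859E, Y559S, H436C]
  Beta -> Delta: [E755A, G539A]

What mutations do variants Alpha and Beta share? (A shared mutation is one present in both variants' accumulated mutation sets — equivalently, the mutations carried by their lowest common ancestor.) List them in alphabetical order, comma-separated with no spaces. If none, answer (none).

Answer: D887G,W648V

Derivation:
Accumulating mutations along path to Alpha:
  At Iota: gained [] -> total []
  At Beta: gained ['D887G', 'W648V'] -> total ['D887G', 'W648V']
  At Alpha: gained ['L859E', 'Y559S', 'H436C'] -> total ['D887G', 'H436C', 'L859E', 'W648V', 'Y559S']
Mutations(Alpha) = ['D887G', 'H436C', 'L859E', 'W648V', 'Y559S']
Accumulating mutations along path to Beta:
  At Iota: gained [] -> total []
  At Beta: gained ['D887G', 'W648V'] -> total ['D887G', 'W648V']
Mutations(Beta) = ['D887G', 'W648V']
Intersection: ['D887G', 'H436C', 'L859E', 'W648V', 'Y559S'] ∩ ['D887G', 'W648V'] = ['D887G', 'W648V']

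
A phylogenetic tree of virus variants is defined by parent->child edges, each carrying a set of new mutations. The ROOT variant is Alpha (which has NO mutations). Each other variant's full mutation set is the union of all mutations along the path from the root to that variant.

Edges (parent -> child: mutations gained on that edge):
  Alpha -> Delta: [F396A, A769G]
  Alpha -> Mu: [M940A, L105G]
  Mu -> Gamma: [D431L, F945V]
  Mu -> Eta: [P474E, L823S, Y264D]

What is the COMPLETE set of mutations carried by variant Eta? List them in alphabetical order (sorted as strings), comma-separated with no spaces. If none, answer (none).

Answer: L105G,L823S,M940A,P474E,Y264D

Derivation:
At Alpha: gained [] -> total []
At Mu: gained ['M940A', 'L105G'] -> total ['L105G', 'M940A']
At Eta: gained ['P474E', 'L823S', 'Y264D'] -> total ['L105G', 'L823S', 'M940A', 'P474E', 'Y264D']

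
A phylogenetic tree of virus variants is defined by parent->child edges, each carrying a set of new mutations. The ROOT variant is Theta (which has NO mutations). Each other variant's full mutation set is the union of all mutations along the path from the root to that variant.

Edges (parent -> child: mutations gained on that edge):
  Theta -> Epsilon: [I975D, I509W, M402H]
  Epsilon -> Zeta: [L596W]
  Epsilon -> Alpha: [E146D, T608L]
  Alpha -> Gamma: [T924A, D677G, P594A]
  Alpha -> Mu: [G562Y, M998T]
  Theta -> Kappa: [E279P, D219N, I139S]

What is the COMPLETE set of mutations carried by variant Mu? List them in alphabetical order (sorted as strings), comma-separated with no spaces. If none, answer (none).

At Theta: gained [] -> total []
At Epsilon: gained ['I975D', 'I509W', 'M402H'] -> total ['I509W', 'I975D', 'M402H']
At Alpha: gained ['E146D', 'T608L'] -> total ['E146D', 'I509W', 'I975D', 'M402H', 'T608L']
At Mu: gained ['G562Y', 'M998T'] -> total ['E146D', 'G562Y', 'I509W', 'I975D', 'M402H', 'M998T', 'T608L']

Answer: E146D,G562Y,I509W,I975D,M402H,M998T,T608L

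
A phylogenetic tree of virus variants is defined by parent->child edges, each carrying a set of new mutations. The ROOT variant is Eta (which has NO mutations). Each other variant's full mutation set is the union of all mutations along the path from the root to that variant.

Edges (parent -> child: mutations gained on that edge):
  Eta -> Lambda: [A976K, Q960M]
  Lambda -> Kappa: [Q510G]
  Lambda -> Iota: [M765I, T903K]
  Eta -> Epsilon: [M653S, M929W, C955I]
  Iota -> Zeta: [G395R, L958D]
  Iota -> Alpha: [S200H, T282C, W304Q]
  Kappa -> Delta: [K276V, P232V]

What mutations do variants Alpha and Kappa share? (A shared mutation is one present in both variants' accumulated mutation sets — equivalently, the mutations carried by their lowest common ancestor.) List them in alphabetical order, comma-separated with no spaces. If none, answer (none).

Accumulating mutations along path to Alpha:
  At Eta: gained [] -> total []
  At Lambda: gained ['A976K', 'Q960M'] -> total ['A976K', 'Q960M']
  At Iota: gained ['M765I', 'T903K'] -> total ['A976K', 'M765I', 'Q960M', 'T903K']
  At Alpha: gained ['S200H', 'T282C', 'W304Q'] -> total ['A976K', 'M765I', 'Q960M', 'S200H', 'T282C', 'T903K', 'W304Q']
Mutations(Alpha) = ['A976K', 'M765I', 'Q960M', 'S200H', 'T282C', 'T903K', 'W304Q']
Accumulating mutations along path to Kappa:
  At Eta: gained [] -> total []
  At Lambda: gained ['A976K', 'Q960M'] -> total ['A976K', 'Q960M']
  At Kappa: gained ['Q510G'] -> total ['A976K', 'Q510G', 'Q960M']
Mutations(Kappa) = ['A976K', 'Q510G', 'Q960M']
Intersection: ['A976K', 'M765I', 'Q960M', 'S200H', 'T282C', 'T903K', 'W304Q'] ∩ ['A976K', 'Q510G', 'Q960M'] = ['A976K', 'Q960M']

Answer: A976K,Q960M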